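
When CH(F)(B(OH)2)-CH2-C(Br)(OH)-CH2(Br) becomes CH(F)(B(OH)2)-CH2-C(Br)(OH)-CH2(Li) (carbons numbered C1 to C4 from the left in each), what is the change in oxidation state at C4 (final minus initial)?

Before: C4 has 1 bond to C, 2 bonds to H, 1 bond to Br → oxidation state -1.
After: C4 has 1 bond to C, 2 bonds to H, 1 bond to Li → oxidation state -3.
Δ = -3 − (-1) = -2, so this is a reduction at C4.

-2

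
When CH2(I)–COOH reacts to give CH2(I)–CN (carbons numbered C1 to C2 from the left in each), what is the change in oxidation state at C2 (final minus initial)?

0

Before: C2 has 1 bond to C, 3 bonds to O → oxidation state +3.
After: C2 has 1 bond to C, 3 bonds to N → oxidation state +3.
Δ = +3 − (+3) = 0, so no net redox change at C2.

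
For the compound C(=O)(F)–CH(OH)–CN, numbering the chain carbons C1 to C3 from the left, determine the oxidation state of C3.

+3

C3 has one bond to C (0), a triple bond to N (3×+1 = +3).
Oxidation state = 0 + 3 = +3.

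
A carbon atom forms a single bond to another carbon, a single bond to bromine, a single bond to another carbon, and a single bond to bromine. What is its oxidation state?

The carbon has one bond to C (0), one bond to C (0), one bond to Br (+1), one bond to Br (+1).
Oxidation state = 0 + 0 + 1 + 1 = +2.

+2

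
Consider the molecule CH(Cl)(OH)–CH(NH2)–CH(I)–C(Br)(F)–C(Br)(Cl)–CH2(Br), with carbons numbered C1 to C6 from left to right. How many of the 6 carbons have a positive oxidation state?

Bonds to more-electronegative neighbours contribute +1 each, bonds to H or metals contribute −1 each, and C–C bonds contribute 0. Tallying each carbon:
C1: 1C, 1H, 1O, 1Cl → 0 − 1 + 1 + 1 = +1
C2: 2C, 1H, 1N → 0 − 1 + 1 = 0
C3: 2C, 1H, 1I → 0 − 1 + 1 = 0
C4: 2C, 1F, 1Br → 0 + 1 + 1 = +2
C5: 2C, 1Cl, 1Br → 0 + 1 + 1 = +2
C6: 1C, 2H, 1Br → 0 − 2 + 1 = -1
3 carbons (C1, C4, C5) meet the condition.

3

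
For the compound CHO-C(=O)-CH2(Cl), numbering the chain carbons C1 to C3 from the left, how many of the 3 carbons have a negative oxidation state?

1

Each bond to a more electronegative atom (O, N, halogen) counts +1, each bond to a less electronegative atom (H, metal, B, Si) counts −1, and each C–C bond counts 0. Tallying each carbon:
C1: 1C, 1H, 2O → 0 − 1 + 2 = +1
C2: 2C, 2O → 0 + 2 = +2
C3: 1C, 2H, 1Cl → 0 − 2 + 1 = -1
1 carbon (C3) meets the condition.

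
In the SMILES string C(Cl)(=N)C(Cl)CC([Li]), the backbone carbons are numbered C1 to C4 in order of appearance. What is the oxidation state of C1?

Each bond to a more electronegative atom (O, N, halogen) counts +1, each bond to a less electronegative atom (H, metal, B, Si) counts −1, and each C–C bond counts 0.
C1 has one bond to C (0), one bond to Cl (+1), a double bond to N (2×+1 = +2).
Oxidation state = 0 + 1 + 2 = +3.

+3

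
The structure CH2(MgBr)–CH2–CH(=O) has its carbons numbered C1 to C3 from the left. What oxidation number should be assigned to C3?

C3 has one bond to C (0), one bond to H (-1), a double bond to O (2×+1 = +2).
Oxidation state = 0 − 1 + 2 = +1.

+1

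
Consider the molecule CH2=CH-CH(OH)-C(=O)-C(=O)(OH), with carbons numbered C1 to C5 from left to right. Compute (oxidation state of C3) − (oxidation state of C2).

+1

C3: 2C, 1H, 1O → 0 − 1 + 1 = 0
C2: 3C, 1H → 0 − 1 = -1
Difference: 0 − (-1) = +1.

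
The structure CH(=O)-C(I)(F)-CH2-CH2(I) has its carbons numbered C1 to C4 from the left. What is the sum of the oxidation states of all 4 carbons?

0

Tallying each carbon's bonds:
C1: 1C, 1H, 2O → 0 − 1 + 2 = +1
C2: 2C, 1F, 1I → 0 + 1 + 1 = +2
C3: 2C, 2H → 0 − 2 = -2
C4: 1C, 2H, 1I → 0 − 2 + 1 = -1
Sum = +1 + 2 − 2 − 1 = 0.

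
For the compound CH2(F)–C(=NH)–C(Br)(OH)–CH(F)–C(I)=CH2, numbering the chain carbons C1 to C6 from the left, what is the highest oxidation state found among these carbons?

+2

Each bond to a more electronegative atom (O, N, halogen) counts +1, each bond to a less electronegative atom (H, metal, B, Si) counts −1, and each C–C bond counts 0. Tallying each carbon:
C1: 1C, 2H, 1F → 0 − 2 + 1 = -1
C2: 2C, 2N → 0 + 2 = +2
C3: 2C, 1O, 1Br → 0 + 1 + 1 = +2
C4: 2C, 1H, 1F → 0 − 1 + 1 = 0
C5: 3C, 1I → 0 + 1 = +1
C6: 2C, 2H → 0 − 2 = -2
The highest value is +2.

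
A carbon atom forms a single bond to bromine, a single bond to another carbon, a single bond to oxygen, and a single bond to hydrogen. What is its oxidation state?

Count +1 for every bond to an atom more electronegative than carbon and −1 for every bond to one less electronegative; C–C bonds are 0.
The carbon has one bond to C (0), one bond to O (+1), one bond to Br (+1), one bond to H (-1).
Oxidation state = 0 + 1 + 1 − 1 = +1.

+1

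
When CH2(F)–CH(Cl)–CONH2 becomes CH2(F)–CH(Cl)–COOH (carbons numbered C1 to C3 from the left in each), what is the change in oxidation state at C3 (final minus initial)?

0

Before: C3 has 1 bond to C, 2 bonds to O, 1 bond to N → oxidation state +3.
After: C3 has 1 bond to C, 3 bonds to O → oxidation state +3.
Δ = +3 − (+3) = 0, so no net redox change at C3.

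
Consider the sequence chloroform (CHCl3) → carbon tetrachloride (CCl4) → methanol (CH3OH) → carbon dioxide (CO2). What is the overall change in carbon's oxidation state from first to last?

Carbon oxidation states along the series — chloroform: +2, carbon tetrachloride: +4, methanol: -2, carbon dioxide: +4.
Net change = +4 − (+2) = +2.

+2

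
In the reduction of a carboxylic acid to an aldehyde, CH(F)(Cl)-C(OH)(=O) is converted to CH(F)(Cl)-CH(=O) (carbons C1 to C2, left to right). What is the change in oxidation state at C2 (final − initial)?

-2

Before: C2 has 1 bond to C, 3 bonds to O → oxidation state +3.
After: C2 has 1 bond to C, 1 bond to H, 2 bonds to O → oxidation state +1.
Δ = +1 − (+3) = -2, so this is a reduction at C2.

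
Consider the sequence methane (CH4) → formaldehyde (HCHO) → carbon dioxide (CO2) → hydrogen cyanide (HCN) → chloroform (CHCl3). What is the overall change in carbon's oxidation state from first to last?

Carbon oxidation states along the series — methane: -4, formaldehyde: 0, carbon dioxide: +4, hydrogen cyanide: +2, chloroform: +2.
Net change = +2 − (-4) = +6.

+6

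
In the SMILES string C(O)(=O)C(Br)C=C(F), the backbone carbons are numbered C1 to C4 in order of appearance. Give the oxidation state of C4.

0

C4 has a double bond to C (2×0 = 0), one bond to F (+1), one bond to H (-1).
Oxidation state = 0 + 1 − 1 = 0.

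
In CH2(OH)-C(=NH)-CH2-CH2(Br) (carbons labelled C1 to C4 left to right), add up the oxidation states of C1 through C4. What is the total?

Assign +1 per bond to O/N/halogen, −1 per bond to H or an electropositive element, and 0 per bond to carbon. Tallying each carbon:
C1: 1C, 2H, 1O → 0 − 2 + 1 = -1
C2: 2C, 2N → 0 + 2 = +2
C3: 2C, 2H → 0 − 2 = -2
C4: 1C, 2H, 1Br → 0 − 2 + 1 = -1
Sum = -1 + 2 − 2 − 1 = -2.

-2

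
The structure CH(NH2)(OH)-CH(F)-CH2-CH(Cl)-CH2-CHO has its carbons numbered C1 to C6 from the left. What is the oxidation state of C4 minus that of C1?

-1

C4: 2C, 1H, 1Cl → 0 − 1 + 1 = 0
C1: 1C, 1H, 1O, 1N → 0 − 1 + 1 + 1 = +1
Difference: 0 − (+1) = -1.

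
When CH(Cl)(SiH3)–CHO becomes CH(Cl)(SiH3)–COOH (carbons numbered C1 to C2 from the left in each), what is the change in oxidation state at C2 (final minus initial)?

Before: C2 has 1 bond to C, 1 bond to H, 2 bonds to O → oxidation state +1.
After: C2 has 1 bond to C, 3 bonds to O → oxidation state +3.
Δ = +3 − (+1) = +2, so this is an oxidation at C2.

+2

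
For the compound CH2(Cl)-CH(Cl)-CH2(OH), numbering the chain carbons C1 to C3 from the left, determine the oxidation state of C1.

-1

C1 has one bond to C (0), one bond to H (-1), one bond to H (-1), one bond to Cl (+1).
Oxidation state = 0 − 1 − 1 + 1 = -1.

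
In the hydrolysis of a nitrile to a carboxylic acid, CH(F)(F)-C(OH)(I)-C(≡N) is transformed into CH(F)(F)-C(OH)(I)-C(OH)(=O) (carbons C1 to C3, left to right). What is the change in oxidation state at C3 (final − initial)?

0

Before: C3 has 1 bond to C, 3 bonds to N → oxidation state +3.
After: C3 has 1 bond to C, 3 bonds to O → oxidation state +3.
Δ = +3 − (+3) = 0, so no net redox change at C3.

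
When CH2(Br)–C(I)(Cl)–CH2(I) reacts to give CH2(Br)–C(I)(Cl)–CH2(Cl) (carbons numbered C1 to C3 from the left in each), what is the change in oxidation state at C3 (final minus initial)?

0

Before: C3 has 1 bond to C, 2 bonds to H, 1 bond to I → oxidation state -1.
After: C3 has 1 bond to C, 2 bonds to H, 1 bond to Cl → oxidation state -1.
Δ = -1 − (-1) = 0, so no net redox change at C3.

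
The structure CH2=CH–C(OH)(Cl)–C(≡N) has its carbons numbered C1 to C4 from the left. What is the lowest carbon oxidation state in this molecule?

Count +1 for every bond to an atom more electronegative than carbon and −1 for every bond to one less electronegative; C–C bonds are 0. Tallying each carbon:
C1: 2C, 2H → 0 − 2 = -2
C2: 3C, 1H → 0 − 1 = -1
C3: 2C, 1O, 1Cl → 0 + 1 + 1 = +2
C4: 1C, 3N → 0 + 3 = +3
The lowest value is -2.

-2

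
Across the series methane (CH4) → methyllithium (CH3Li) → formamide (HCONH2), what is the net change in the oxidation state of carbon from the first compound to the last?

+6

Carbon oxidation states along the series — methane: -4, methyllithium: -4, formamide: +2.
Net change = +2 − (-4) = +6.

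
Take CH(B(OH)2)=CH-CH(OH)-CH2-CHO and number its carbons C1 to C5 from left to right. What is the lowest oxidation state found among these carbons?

-2

Assign +1 per bond to O/N/halogen, −1 per bond to H or an electropositive element, and 0 per bond to carbon. Tallying each carbon:
C1: 2C, 1H, 1B → 0 − 1 − 1 = -2
C2: 3C, 1H → 0 − 1 = -1
C3: 2C, 1H, 1O → 0 − 1 + 1 = 0
C4: 2C, 2H → 0 − 2 = -2
C5: 1C, 1H, 2O → 0 − 1 + 2 = +1
The lowest value is -2.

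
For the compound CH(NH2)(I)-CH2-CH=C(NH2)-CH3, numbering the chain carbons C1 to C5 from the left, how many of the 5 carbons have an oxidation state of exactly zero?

0

Bonds to more-electronegative neighbours contribute +1 each, bonds to H or metals contribute −1 each, and C–C bonds contribute 0. Tallying each carbon:
C1: 1C, 1H, 1N, 1I → 0 − 1 + 1 + 1 = +1
C2: 2C, 2H → 0 − 2 = -2
C3: 3C, 1H → 0 − 1 = -1
C4: 3C, 1N → 0 + 1 = +1
C5: 1C, 3H → 0 − 3 = -3
0 carbons meet the condition.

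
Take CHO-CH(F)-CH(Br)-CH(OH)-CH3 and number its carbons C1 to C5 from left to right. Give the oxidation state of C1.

+1

C1 has one bond to C (0), a double bond to O (2×+1 = +2), one bond to H (-1).
Oxidation state = 0 + 2 − 1 = +1.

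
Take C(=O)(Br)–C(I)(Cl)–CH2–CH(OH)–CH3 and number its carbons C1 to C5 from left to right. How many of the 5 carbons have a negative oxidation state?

2

Each bond to a more electronegative atom (O, N, halogen) counts +1, each bond to a less electronegative atom (H, metal, B, Si) counts −1, and each C–C bond counts 0. Tallying each carbon:
C1: 1C, 2O, 1Br → 0 + 2 + 1 = +3
C2: 2C, 1Cl, 1I → 0 + 1 + 1 = +2
C3: 2C, 2H → 0 − 2 = -2
C4: 2C, 1H, 1O → 0 − 1 + 1 = 0
C5: 1C, 3H → 0 − 3 = -3
2 carbons (C3, C5) meet the condition.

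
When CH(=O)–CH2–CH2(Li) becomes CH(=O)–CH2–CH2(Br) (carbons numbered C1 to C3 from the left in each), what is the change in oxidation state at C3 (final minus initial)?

Before: C3 has 1 bond to C, 2 bonds to H, 1 bond to Li → oxidation state -3.
After: C3 has 1 bond to C, 2 bonds to H, 1 bond to Br → oxidation state -1.
Δ = -1 − (-3) = +2, so this is an oxidation at C3.

+2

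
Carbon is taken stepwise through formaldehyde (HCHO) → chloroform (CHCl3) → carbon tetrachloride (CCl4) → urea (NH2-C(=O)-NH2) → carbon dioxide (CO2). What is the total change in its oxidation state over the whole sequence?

Carbon oxidation states along the series — formaldehyde: 0, chloroform: +2, carbon tetrachloride: +4, urea: +4, carbon dioxide: +4.
Net change = +4 − (0) = +4.

+4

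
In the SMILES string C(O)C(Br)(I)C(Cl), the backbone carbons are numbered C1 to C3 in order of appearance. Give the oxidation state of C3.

C3 has one bond to C (0), one bond to Cl (+1), one bond to H (-1), one bond to H (-1).
Oxidation state = 0 + 1 − 1 − 1 = -1.

-1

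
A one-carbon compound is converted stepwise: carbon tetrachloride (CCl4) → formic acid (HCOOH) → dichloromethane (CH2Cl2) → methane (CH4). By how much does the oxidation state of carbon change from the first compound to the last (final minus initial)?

-8

Carbon oxidation states along the series — carbon tetrachloride: +4, formic acid: +2, dichloromethane: 0, methane: -4.
Net change = -4 − (+4) = -8.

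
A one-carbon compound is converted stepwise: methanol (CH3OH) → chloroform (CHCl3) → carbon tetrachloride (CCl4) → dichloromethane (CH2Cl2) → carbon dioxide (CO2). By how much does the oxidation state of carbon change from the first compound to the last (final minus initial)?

Carbon oxidation states along the series — methanol: -2, chloroform: +2, carbon tetrachloride: +4, dichloromethane: 0, carbon dioxide: +4.
Net change = +4 − (-2) = +6.

+6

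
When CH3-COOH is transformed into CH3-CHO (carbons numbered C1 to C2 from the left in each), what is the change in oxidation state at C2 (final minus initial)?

Before: C2 has 1 bond to C, 3 bonds to O → oxidation state +3.
After: C2 has 1 bond to C, 1 bond to H, 2 bonds to O → oxidation state +1.
Δ = +1 − (+3) = -2, so this is a reduction at C2.

-2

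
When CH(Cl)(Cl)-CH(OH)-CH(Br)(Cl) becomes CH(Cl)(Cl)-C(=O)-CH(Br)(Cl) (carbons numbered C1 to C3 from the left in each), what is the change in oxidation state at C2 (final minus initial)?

Before: C2 has 2 bonds to C, 1 bond to H, 1 bond to O → oxidation state 0.
After: C2 has 2 bonds to C, 2 bonds to O → oxidation state +2.
Δ = +2 − (0) = +2, so this is an oxidation at C2.

+2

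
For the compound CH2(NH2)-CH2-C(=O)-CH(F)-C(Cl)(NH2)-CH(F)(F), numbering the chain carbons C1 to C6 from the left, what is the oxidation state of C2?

-2

Each bond to a more electronegative atom (O, N, halogen) counts +1, each bond to a less electronegative atom (H, metal, B, Si) counts −1, and each C–C bond counts 0.
C2 has one bond to C (0), one bond to C (0), one bond to H (-1), one bond to H (-1).
Oxidation state = 0 + 0 − 1 − 1 = -2.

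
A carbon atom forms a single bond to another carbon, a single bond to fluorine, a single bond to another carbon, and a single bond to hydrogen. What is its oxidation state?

Each bond to a more electronegative atom (O, N, halogen) counts +1, each bond to a less electronegative atom (H, metal, B, Si) counts −1, and each C–C bond counts 0.
The carbon has one bond to C (0), one bond to C (0), one bond to F (+1), one bond to H (-1).
Oxidation state = 0 + 0 + 1 − 1 = 0.

0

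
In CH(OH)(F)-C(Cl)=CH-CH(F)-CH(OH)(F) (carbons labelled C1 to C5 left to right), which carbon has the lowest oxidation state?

Tallying each carbon's bonds:
C1: 1C, 1H, 1O, 1F → 0 − 1 + 1 + 1 = +1
C2: 3C, 1Cl → 0 + 1 = +1
C3: 3C, 1H → 0 − 1 = -1
C4: 2C, 1H, 1F → 0 − 1 + 1 = 0
C5: 1C, 1H, 1O, 1F → 0 − 1 + 1 + 1 = +1
The most reduced carbon is C3 at -1.

C3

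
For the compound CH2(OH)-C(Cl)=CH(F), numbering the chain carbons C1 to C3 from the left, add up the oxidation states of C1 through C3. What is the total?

Tallying each carbon's bonds:
C1: 1C, 2H, 1O → 0 − 2 + 1 = -1
C2: 3C, 1Cl → 0 + 1 = +1
C3: 2C, 1H, 1F → 0 − 1 + 1 = 0
Sum = -1 + 1 + 0 = 0.

0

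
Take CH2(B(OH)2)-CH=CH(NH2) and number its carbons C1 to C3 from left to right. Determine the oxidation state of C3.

C3 has a double bond to C (2×0 = 0), one bond to N (+1), one bond to H (-1).
Oxidation state = 0 + 1 − 1 = 0.

0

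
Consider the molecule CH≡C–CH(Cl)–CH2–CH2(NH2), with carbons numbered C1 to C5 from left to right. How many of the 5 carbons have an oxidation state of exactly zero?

Tallying each carbon's bonds:
C1: 3C, 1H → 0 − 1 = -1
C2: 4C → 0 = 0
C3: 2C, 1H, 1Cl → 0 − 1 + 1 = 0
C4: 2C, 2H → 0 − 2 = -2
C5: 1C, 2H, 1N → 0 − 2 + 1 = -1
2 carbons (C2, C3) meet the condition.

2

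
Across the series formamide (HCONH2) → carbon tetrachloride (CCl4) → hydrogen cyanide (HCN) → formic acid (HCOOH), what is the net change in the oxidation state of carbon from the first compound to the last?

Carbon oxidation states along the series — formamide: +2, carbon tetrachloride: +4, hydrogen cyanide: +2, formic acid: +2.
Net change = +2 − (+2) = 0.

0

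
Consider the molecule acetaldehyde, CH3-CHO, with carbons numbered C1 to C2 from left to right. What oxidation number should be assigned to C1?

C1 has one bond to H (-1), one bond to H (-1), one bond to H (-1), one bond to C (0).
Oxidation state = -1 − 1 − 1 + 0 = -3.

-3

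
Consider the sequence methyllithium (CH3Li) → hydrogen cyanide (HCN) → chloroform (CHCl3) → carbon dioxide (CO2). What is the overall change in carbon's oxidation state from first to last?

+8

Carbon oxidation states along the series — methyllithium: -4, hydrogen cyanide: +2, chloroform: +2, carbon dioxide: +4.
Net change = +4 − (-4) = +8.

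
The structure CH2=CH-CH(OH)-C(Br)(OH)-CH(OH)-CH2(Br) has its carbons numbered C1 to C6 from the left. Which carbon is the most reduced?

Each bond to a more electronegative atom (O, N, halogen) counts +1, each bond to a less electronegative atom (H, metal, B, Si) counts −1, and each C–C bond counts 0. Tallying each carbon:
C1: 2C, 2H → 0 − 2 = -2
C2: 3C, 1H → 0 − 1 = -1
C3: 2C, 1H, 1O → 0 − 1 + 1 = 0
C4: 2C, 1O, 1Br → 0 + 1 + 1 = +2
C5: 2C, 1H, 1O → 0 − 1 + 1 = 0
C6: 1C, 2H, 1Br → 0 − 2 + 1 = -1
The most reduced carbon is C1 at -2.

C1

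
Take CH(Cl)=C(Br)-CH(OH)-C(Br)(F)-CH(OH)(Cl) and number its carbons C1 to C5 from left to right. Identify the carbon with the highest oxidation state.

C4

Tallying each carbon's bonds:
C1: 2C, 1H, 1Cl → 0 − 1 + 1 = 0
C2: 3C, 1Br → 0 + 1 = +1
C3: 2C, 1H, 1O → 0 − 1 + 1 = 0
C4: 2C, 1F, 1Br → 0 + 1 + 1 = +2
C5: 1C, 1H, 1O, 1Cl → 0 − 1 + 1 + 1 = +1
The most oxidised carbon is C4 at +2.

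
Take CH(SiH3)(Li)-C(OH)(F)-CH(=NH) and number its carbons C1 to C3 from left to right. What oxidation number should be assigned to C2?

C2 has one bond to C (0), one bond to C (0), one bond to O (+1), one bond to F (+1).
Oxidation state = 0 + 0 + 1 + 1 = +2.

+2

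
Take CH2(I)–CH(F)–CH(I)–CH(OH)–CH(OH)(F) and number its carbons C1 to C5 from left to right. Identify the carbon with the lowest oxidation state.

Count +1 for every bond to an atom more electronegative than carbon and −1 for every bond to one less electronegative; C–C bonds are 0. Tallying each carbon:
C1: 1C, 2H, 1I → 0 − 2 + 1 = -1
C2: 2C, 1H, 1F → 0 − 1 + 1 = 0
C3: 2C, 1H, 1I → 0 − 1 + 1 = 0
C4: 2C, 1H, 1O → 0 − 1 + 1 = 0
C5: 1C, 1H, 1O, 1F → 0 − 1 + 1 + 1 = +1
The most reduced carbon is C1 at -1.

C1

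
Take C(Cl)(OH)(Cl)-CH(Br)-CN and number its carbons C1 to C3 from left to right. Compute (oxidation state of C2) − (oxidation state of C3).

C2: 2C, 1H, 1Br → 0 − 1 + 1 = 0
C3: 1C, 3N → 0 + 3 = +3
Difference: 0 − (+3) = -3.

-3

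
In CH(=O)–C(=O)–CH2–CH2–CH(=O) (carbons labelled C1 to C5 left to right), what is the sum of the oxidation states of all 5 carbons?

Tallying each carbon's bonds:
C1: 1C, 1H, 2O → 0 − 1 + 2 = +1
C2: 2C, 2O → 0 + 2 = +2
C3: 2C, 2H → 0 − 2 = -2
C4: 2C, 2H → 0 − 2 = -2
C5: 1C, 1H, 2O → 0 − 1 + 2 = +1
Sum = +1 + 2 − 2 − 2 + 1 = 0.

0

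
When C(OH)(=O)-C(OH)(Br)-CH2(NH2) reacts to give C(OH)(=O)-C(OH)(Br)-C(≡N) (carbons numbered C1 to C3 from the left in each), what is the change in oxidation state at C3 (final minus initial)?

Before: C3 has 1 bond to C, 2 bonds to H, 1 bond to N → oxidation state -1.
After: C3 has 1 bond to C, 3 bonds to N → oxidation state +3.
Δ = +3 − (-1) = +4, so this is an oxidation at C3.

+4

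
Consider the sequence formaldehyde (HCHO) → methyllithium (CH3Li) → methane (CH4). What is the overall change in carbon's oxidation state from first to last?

-4

Carbon oxidation states along the series — formaldehyde: 0, methyllithium: -4, methane: -4.
Net change = -4 − (0) = -4.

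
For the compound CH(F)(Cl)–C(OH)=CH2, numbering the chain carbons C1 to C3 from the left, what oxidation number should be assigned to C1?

C1 has one bond to C (0), one bond to F (+1), one bond to Cl (+1), one bond to H (-1).
Oxidation state = 0 + 1 + 1 − 1 = +1.

+1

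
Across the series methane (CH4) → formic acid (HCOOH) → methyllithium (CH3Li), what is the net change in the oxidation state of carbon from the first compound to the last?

Carbon oxidation states along the series — methane: -4, formic acid: +2, methyllithium: -4.
Net change = -4 − (-4) = 0.

0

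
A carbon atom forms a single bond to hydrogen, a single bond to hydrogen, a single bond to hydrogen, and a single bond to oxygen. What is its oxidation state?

-2

The carbon has one bond to O (+1), one bond to H (-1), one bond to H (-1), one bond to H (-1).
Oxidation state = +1 − 1 − 1 − 1 = -2.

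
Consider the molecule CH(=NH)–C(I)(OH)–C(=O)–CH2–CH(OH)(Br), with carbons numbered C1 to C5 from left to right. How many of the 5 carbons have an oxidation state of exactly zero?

Count +1 for every bond to an atom more electronegative than carbon and −1 for every bond to one less electronegative; C–C bonds are 0. Tallying each carbon:
C1: 1C, 1H, 2N → 0 − 1 + 2 = +1
C2: 2C, 1O, 1I → 0 + 1 + 1 = +2
C3: 2C, 2O → 0 + 2 = +2
C4: 2C, 2H → 0 − 2 = -2
C5: 1C, 1H, 1O, 1Br → 0 − 1 + 1 + 1 = +1
0 carbons meet the condition.

0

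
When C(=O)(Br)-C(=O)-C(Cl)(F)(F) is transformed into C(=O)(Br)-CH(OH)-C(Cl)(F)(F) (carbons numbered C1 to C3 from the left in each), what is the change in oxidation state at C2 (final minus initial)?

Before: C2 has 2 bonds to C, 2 bonds to O → oxidation state +2.
After: C2 has 2 bonds to C, 1 bond to H, 1 bond to O → oxidation state 0.
Δ = 0 − (+2) = -2, so this is a reduction at C2.

-2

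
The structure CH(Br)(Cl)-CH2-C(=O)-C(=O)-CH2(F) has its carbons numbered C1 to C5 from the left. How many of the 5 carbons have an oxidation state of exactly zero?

Bonds to more-electronegative neighbours contribute +1 each, bonds to H or metals contribute −1 each, and C–C bonds contribute 0. Tallying each carbon:
C1: 1C, 1H, 1Cl, 1Br → 0 − 1 + 1 + 1 = +1
C2: 2C, 2H → 0 − 2 = -2
C3: 2C, 2O → 0 + 2 = +2
C4: 2C, 2O → 0 + 2 = +2
C5: 1C, 2H, 1F → 0 − 2 + 1 = -1
0 carbons meet the condition.

0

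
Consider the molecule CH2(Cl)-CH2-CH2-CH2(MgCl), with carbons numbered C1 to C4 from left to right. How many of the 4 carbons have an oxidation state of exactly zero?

0

Tallying each carbon's bonds:
C1: 1C, 2H, 1Cl → 0 − 2 + 1 = -1
C2: 2C, 2H → 0 − 2 = -2
C3: 2C, 2H → 0 − 2 = -2
C4: 1C, 2H, 1Mg → 0 − 2 − 1 = -3
0 carbons meet the condition.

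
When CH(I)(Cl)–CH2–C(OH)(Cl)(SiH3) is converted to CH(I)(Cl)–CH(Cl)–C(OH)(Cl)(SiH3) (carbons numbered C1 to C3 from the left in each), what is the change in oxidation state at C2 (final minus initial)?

Before: C2 has 2 bonds to C, 2 bonds to H → oxidation state -2.
After: C2 has 2 bonds to C, 1 bond to H, 1 bond to Cl → oxidation state 0.
Δ = 0 − (-2) = +2, so this is an oxidation at C2.

+2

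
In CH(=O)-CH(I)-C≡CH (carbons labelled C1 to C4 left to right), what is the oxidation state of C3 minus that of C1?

C3: 4C → 0 = 0
C1: 1C, 1H, 2O → 0 − 1 + 2 = +1
Difference: 0 − (+1) = -1.

-1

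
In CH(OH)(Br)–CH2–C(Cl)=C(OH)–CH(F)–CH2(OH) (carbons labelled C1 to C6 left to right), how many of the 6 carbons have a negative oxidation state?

2

Tallying each carbon's bonds:
C1: 1C, 1H, 1O, 1Br → 0 − 1 + 1 + 1 = +1
C2: 2C, 2H → 0 − 2 = -2
C3: 3C, 1Cl → 0 + 1 = +1
C4: 3C, 1O → 0 + 1 = +1
C5: 2C, 1H, 1F → 0 − 1 + 1 = 0
C6: 1C, 2H, 1O → 0 − 2 + 1 = -1
2 carbons (C2, C6) meet the condition.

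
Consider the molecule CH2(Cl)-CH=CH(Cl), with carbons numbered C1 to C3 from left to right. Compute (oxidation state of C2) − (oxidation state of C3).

-1

C2: 3C, 1H → 0 − 1 = -1
C3: 2C, 1H, 1Cl → 0 − 1 + 1 = 0
Difference: -1 − (0) = -1.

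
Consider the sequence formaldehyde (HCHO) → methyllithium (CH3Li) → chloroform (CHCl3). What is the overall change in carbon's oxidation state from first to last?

Carbon oxidation states along the series — formaldehyde: 0, methyllithium: -4, chloroform: +2.
Net change = +2 − (0) = +2.

+2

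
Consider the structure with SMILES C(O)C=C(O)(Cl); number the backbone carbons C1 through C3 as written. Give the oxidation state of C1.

C1 has one bond to C (0), one bond to H (-1), one bond to O (+1), one bond to H (-1).
Oxidation state = 0 − 1 + 1 − 1 = -1.

-1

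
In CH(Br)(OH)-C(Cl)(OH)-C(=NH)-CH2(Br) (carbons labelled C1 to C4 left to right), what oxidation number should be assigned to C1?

Bonds to more-electronegative neighbours contribute +1 each, bonds to H or metals contribute −1 each, and C–C bonds contribute 0.
C1 has one bond to C (0), one bond to H (-1), one bond to Br (+1), one bond to O (+1).
Oxidation state = 0 − 1 + 1 + 1 = +1.

+1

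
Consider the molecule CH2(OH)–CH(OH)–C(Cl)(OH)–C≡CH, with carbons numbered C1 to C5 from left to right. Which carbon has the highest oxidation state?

Tallying each carbon's bonds:
C1: 1C, 2H, 1O → 0 − 2 + 1 = -1
C2: 2C, 1H, 1O → 0 − 1 + 1 = 0
C3: 2C, 1O, 1Cl → 0 + 1 + 1 = +2
C4: 4C → 0 = 0
C5: 3C, 1H → 0 − 1 = -1
The most oxidised carbon is C3 at +2.

C3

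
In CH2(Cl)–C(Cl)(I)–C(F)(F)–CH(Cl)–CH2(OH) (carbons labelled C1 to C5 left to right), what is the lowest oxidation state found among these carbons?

Tallying each carbon's bonds:
C1: 1C, 2H, 1Cl → 0 − 2 + 1 = -1
C2: 2C, 1Cl, 1I → 0 + 1 + 1 = +2
C3: 2C, 2F → 0 + 2 = +2
C4: 2C, 1H, 1Cl → 0 − 1 + 1 = 0
C5: 1C, 2H, 1O → 0 − 2 + 1 = -1
The lowest value is -1.

-1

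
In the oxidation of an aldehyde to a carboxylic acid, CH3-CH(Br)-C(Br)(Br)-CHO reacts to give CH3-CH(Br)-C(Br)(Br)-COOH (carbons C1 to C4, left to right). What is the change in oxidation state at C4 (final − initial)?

+2

Before: C4 has 1 bond to C, 1 bond to H, 2 bonds to O → oxidation state +1.
After: C4 has 1 bond to C, 3 bonds to O → oxidation state +3.
Δ = +3 − (+1) = +2, so this is an oxidation at C4.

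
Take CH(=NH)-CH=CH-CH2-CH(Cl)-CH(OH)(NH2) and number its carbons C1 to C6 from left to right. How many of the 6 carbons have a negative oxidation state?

Each bond to a more electronegative atom (O, N, halogen) counts +1, each bond to a less electronegative atom (H, metal, B, Si) counts −1, and each C–C bond counts 0. Tallying each carbon:
C1: 1C, 1H, 2N → 0 − 1 + 2 = +1
C2: 3C, 1H → 0 − 1 = -1
C3: 3C, 1H → 0 − 1 = -1
C4: 2C, 2H → 0 − 2 = -2
C5: 2C, 1H, 1Cl → 0 − 1 + 1 = 0
C6: 1C, 1H, 1O, 1N → 0 − 1 + 1 + 1 = +1
3 carbons (C2, C3, C4) meet the condition.

3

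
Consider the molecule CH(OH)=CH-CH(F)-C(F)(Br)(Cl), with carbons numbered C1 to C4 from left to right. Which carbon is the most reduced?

Tallying each carbon's bonds:
C1: 2C, 1H, 1O → 0 − 1 + 1 = 0
C2: 3C, 1H → 0 − 1 = -1
C3: 2C, 1H, 1F → 0 − 1 + 1 = 0
C4: 1C, 1F, 1Cl, 1Br → 0 + 1 + 1 + 1 = +3
The most reduced carbon is C2 at -1.

C2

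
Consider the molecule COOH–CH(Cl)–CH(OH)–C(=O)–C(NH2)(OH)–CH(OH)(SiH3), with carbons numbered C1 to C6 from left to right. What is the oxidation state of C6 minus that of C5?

C6: 1C, 1H, 1O, 1Si → 0 − 1 + 1 − 1 = -1
C5: 2C, 1O, 1N → 0 + 1 + 1 = +2
Difference: -1 − (+2) = -3.

-3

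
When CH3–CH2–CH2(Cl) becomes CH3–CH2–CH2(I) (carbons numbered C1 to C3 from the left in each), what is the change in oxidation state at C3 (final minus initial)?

0

Before: C3 has 1 bond to C, 2 bonds to H, 1 bond to Cl → oxidation state -1.
After: C3 has 1 bond to C, 2 bonds to H, 1 bond to I → oxidation state -1.
Δ = -1 − (-1) = 0, so no net redox change at C3.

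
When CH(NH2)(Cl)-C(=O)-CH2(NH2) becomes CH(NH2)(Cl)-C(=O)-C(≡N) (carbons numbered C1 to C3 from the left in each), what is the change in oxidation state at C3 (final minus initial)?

Before: C3 has 1 bond to C, 2 bonds to H, 1 bond to N → oxidation state -1.
After: C3 has 1 bond to C, 3 bonds to N → oxidation state +3.
Δ = +3 − (-1) = +4, so this is an oxidation at C3.

+4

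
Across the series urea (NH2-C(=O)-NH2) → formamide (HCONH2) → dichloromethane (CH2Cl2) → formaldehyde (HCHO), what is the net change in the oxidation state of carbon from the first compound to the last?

-4

Carbon oxidation states along the series — urea: +4, formamide: +2, dichloromethane: 0, formaldehyde: 0.
Net change = 0 − (+4) = -4.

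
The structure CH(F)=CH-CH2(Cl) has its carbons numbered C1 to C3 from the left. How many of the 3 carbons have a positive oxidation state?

Tallying each carbon's bonds:
C1: 2C, 1H, 1F → 0 − 1 + 1 = 0
C2: 3C, 1H → 0 − 1 = -1
C3: 1C, 2H, 1Cl → 0 − 2 + 1 = -1
0 carbons meet the condition.

0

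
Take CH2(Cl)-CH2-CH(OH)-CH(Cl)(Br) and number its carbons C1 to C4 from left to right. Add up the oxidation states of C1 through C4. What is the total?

Tallying each carbon's bonds:
C1: 1C, 2H, 1Cl → 0 − 2 + 1 = -1
C2: 2C, 2H → 0 − 2 = -2
C3: 2C, 1H, 1O → 0 − 1 + 1 = 0
C4: 1C, 1H, 1Cl, 1Br → 0 − 1 + 1 + 1 = +1
Sum = -1 − 2 + 0 + 1 = -2.

-2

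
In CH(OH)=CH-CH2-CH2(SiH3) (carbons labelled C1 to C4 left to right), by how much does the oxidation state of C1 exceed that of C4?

C1: 2C, 1H, 1O → 0 − 1 + 1 = 0
C4: 1C, 2H, 1Si → 0 − 2 − 1 = -3
Difference: 0 − (-3) = +3.

+3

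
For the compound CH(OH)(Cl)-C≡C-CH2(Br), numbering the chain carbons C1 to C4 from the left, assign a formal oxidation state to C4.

-1

Bonds to more-electronegative neighbours contribute +1 each, bonds to H or metals contribute −1 each, and C–C bonds contribute 0.
C4 has one bond to C (0), one bond to H (-1), one bond to H (-1), one bond to Br (+1).
Oxidation state = 0 − 1 − 1 + 1 = -1.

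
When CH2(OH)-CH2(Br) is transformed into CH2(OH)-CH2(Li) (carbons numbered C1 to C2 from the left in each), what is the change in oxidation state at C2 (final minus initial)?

-2

Before: C2 has 1 bond to C, 2 bonds to H, 1 bond to Br → oxidation state -1.
After: C2 has 1 bond to C, 2 bonds to H, 1 bond to Li → oxidation state -3.
Δ = -3 − (-1) = -2, so this is a reduction at C2.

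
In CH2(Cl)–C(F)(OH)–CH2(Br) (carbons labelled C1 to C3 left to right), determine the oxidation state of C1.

-1

Assign +1 per bond to O/N/halogen, −1 per bond to H or an electropositive element, and 0 per bond to carbon.
C1 has one bond to C (0), one bond to H (-1), one bond to Cl (+1), one bond to H (-1).
Oxidation state = 0 − 1 + 1 − 1 = -1.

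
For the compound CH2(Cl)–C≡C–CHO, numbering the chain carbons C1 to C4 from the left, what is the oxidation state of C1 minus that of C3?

-1

C1: 1C, 2H, 1Cl → 0 − 2 + 1 = -1
C3: 4C → 0 = 0
Difference: -1 − (0) = -1.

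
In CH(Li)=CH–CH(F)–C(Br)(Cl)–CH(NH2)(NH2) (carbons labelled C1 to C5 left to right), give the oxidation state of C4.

+2

Bonds to more-electronegative neighbours contribute +1 each, bonds to H or metals contribute −1 each, and C–C bonds contribute 0.
C4 has one bond to C (0), one bond to C (0), one bond to Br (+1), one bond to Cl (+1).
Oxidation state = 0 + 0 + 1 + 1 = +2.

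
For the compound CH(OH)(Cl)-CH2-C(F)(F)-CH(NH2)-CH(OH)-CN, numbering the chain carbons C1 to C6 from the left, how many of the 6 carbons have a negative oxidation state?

Tallying each carbon's bonds:
C1: 1C, 1H, 1O, 1Cl → 0 − 1 + 1 + 1 = +1
C2: 2C, 2H → 0 − 2 = -2
C3: 2C, 2F → 0 + 2 = +2
C4: 2C, 1H, 1N → 0 − 1 + 1 = 0
C5: 2C, 1H, 1O → 0 − 1 + 1 = 0
C6: 1C, 3N → 0 + 3 = +3
1 carbon (C2) meets the condition.

1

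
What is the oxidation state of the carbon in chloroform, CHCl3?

The carbon has one bond to H (-1), one bond to Cl (+1), one bond to Cl (+1), one bond to Cl (+1).
Oxidation state = -1 + 1 + 1 + 1 = +2.

+2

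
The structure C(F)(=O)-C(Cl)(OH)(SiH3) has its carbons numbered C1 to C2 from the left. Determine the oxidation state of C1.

+3

Bonds to more-electronegative neighbours contribute +1 each, bonds to H or metals contribute −1 each, and C–C bonds contribute 0.
C1 has one bond to C (0), one bond to F (+1), a double bond to O (2×+1 = +2).
Oxidation state = 0 + 1 + 2 = +3.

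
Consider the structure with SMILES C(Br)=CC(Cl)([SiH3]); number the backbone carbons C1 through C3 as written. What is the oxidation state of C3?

-1

Assign +1 per bond to O/N/halogen, −1 per bond to H or an electropositive element, and 0 per bond to carbon.
C3 has one bond to C (0), one bond to H (-1), one bond to Cl (+1), one bond to Si (-1).
Oxidation state = 0 − 1 + 1 − 1 = -1.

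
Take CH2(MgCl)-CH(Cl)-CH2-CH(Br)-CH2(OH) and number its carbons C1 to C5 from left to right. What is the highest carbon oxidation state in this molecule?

Each bond to a more electronegative atom (O, N, halogen) counts +1, each bond to a less electronegative atom (H, metal, B, Si) counts −1, and each C–C bond counts 0. Tallying each carbon:
C1: 1C, 2H, 1Mg → 0 − 2 − 1 = -3
C2: 2C, 1H, 1Cl → 0 − 1 + 1 = 0
C3: 2C, 2H → 0 − 2 = -2
C4: 2C, 1H, 1Br → 0 − 1 + 1 = 0
C5: 1C, 2H, 1O → 0 − 2 + 1 = -1
The highest value is 0.

0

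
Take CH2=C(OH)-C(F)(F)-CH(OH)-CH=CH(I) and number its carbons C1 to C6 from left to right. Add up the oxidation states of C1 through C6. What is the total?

Count +1 for every bond to an atom more electronegative than carbon and −1 for every bond to one less electronegative; C–C bonds are 0. Tallying each carbon:
C1: 2C, 2H → 0 − 2 = -2
C2: 3C, 1O → 0 + 1 = +1
C3: 2C, 2F → 0 + 2 = +2
C4: 2C, 1H, 1O → 0 − 1 + 1 = 0
C5: 3C, 1H → 0 − 1 = -1
C6: 2C, 1H, 1I → 0 − 1 + 1 = 0
Sum = -2 + 1 + 2 + 0 − 1 + 0 = 0.

0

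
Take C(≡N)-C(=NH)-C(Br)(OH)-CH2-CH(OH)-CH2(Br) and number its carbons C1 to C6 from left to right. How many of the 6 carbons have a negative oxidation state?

2

Each bond to a more electronegative atom (O, N, halogen) counts +1, each bond to a less electronegative atom (H, metal, B, Si) counts −1, and each C–C bond counts 0. Tallying each carbon:
C1: 1C, 3N → 0 + 3 = +3
C2: 2C, 2N → 0 + 2 = +2
C3: 2C, 1O, 1Br → 0 + 1 + 1 = +2
C4: 2C, 2H → 0 − 2 = -2
C5: 2C, 1H, 1O → 0 − 1 + 1 = 0
C6: 1C, 2H, 1Br → 0 − 2 + 1 = -1
2 carbons (C4, C6) meet the condition.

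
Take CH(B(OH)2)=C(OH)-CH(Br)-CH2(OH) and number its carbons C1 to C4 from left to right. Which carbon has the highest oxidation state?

Tallying each carbon's bonds:
C1: 2C, 1H, 1B → 0 − 1 − 1 = -2
C2: 3C, 1O → 0 + 1 = +1
C3: 2C, 1H, 1Br → 0 − 1 + 1 = 0
C4: 1C, 2H, 1O → 0 − 2 + 1 = -1
The most oxidised carbon is C2 at +1.

C2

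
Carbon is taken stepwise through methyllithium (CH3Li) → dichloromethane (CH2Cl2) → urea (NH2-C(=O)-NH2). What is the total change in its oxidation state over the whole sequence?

Carbon oxidation states along the series — methyllithium: -4, dichloromethane: 0, urea: +4.
Net change = +4 − (-4) = +8.

+8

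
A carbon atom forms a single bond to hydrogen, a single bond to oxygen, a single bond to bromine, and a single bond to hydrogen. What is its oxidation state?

The carbon has one bond to H (-1), one bond to Br (+1), one bond to O (+1), one bond to H (-1).
Oxidation state = -1 + 1 + 1 − 1 = 0.

0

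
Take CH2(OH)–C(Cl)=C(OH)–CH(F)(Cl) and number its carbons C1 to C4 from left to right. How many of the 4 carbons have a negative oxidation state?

1

Tallying each carbon's bonds:
C1: 1C, 2H, 1O → 0 − 2 + 1 = -1
C2: 3C, 1Cl → 0 + 1 = +1
C3: 3C, 1O → 0 + 1 = +1
C4: 1C, 1H, 1F, 1Cl → 0 − 1 + 1 + 1 = +1
1 carbon (C1) meets the condition.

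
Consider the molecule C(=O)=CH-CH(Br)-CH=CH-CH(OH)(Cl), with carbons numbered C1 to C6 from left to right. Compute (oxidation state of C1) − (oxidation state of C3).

+2

C1: 2C, 2O → 0 + 2 = +2
C3: 2C, 1H, 1Br → 0 − 1 + 1 = 0
Difference: +2 − (0) = +2.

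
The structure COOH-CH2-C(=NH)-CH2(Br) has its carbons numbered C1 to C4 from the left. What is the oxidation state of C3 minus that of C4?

C3: 2C, 2N → 0 + 2 = +2
C4: 1C, 2H, 1Br → 0 − 2 + 1 = -1
Difference: +2 − (-1) = +3.

+3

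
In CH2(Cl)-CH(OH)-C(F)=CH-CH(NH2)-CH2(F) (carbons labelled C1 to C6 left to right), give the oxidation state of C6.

-1

Count +1 for every bond to an atom more electronegative than carbon and −1 for every bond to one less electronegative; C–C bonds are 0.
C6 has one bond to C (0), one bond to H (-1), one bond to H (-1), one bond to F (+1).
Oxidation state = 0 − 1 − 1 + 1 = -1.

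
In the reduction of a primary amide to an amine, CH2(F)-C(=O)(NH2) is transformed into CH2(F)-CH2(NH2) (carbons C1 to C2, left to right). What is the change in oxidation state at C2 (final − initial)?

-4

Before: C2 has 1 bond to C, 2 bonds to O, 1 bond to N → oxidation state +3.
After: C2 has 1 bond to C, 2 bonds to H, 1 bond to N → oxidation state -1.
Δ = -1 − (+3) = -4, so this is a reduction at C2.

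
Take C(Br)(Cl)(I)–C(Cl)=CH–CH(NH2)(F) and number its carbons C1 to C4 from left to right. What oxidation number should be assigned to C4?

Bonds to more-electronegative neighbours contribute +1 each, bonds to H or metals contribute −1 each, and C–C bonds contribute 0.
C4 has one bond to C (0), one bond to N (+1), one bond to H (-1), one bond to F (+1).
Oxidation state = 0 + 1 − 1 + 1 = +1.

+1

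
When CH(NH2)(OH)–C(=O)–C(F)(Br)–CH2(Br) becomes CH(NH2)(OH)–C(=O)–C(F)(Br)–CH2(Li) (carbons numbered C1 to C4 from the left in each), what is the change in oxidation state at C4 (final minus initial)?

-2

Before: C4 has 1 bond to C, 2 bonds to H, 1 bond to Br → oxidation state -1.
After: C4 has 1 bond to C, 2 bonds to H, 1 bond to Li → oxidation state -3.
Δ = -3 − (-1) = -2, so this is a reduction at C4.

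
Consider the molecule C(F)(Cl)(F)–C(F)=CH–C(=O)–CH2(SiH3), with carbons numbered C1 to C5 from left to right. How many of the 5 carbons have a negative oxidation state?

Tallying each carbon's bonds:
C1: 1C, 2F, 1Cl → 0 + 2 + 1 = +3
C2: 3C, 1F → 0 + 1 = +1
C3: 3C, 1H → 0 − 1 = -1
C4: 2C, 2O → 0 + 2 = +2
C5: 1C, 2H, 1Si → 0 − 2 − 1 = -3
2 carbons (C3, C5) meet the condition.

2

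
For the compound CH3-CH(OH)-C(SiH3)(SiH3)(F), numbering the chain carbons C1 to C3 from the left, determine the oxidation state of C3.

-1

Bonds to more-electronegative neighbours contribute +1 each, bonds to H or metals contribute −1 each, and C–C bonds contribute 0.
C3 has one bond to C (0), one bond to Si (-1), one bond to Si (-1), one bond to F (+1).
Oxidation state = 0 − 1 − 1 + 1 = -1.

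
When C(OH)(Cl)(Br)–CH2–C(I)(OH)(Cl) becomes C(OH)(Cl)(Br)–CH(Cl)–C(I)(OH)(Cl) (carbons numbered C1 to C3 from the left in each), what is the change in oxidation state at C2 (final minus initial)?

Before: C2 has 2 bonds to C, 2 bonds to H → oxidation state -2.
After: C2 has 2 bonds to C, 1 bond to H, 1 bond to Cl → oxidation state 0.
Δ = 0 − (-2) = +2, so this is an oxidation at C2.

+2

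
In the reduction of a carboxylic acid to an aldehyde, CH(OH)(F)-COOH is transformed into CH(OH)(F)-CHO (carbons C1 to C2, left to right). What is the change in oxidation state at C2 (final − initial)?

Before: C2 has 1 bond to C, 3 bonds to O → oxidation state +3.
After: C2 has 1 bond to C, 1 bond to H, 2 bonds to O → oxidation state +1.
Δ = +1 − (+3) = -2, so this is a reduction at C2.

-2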